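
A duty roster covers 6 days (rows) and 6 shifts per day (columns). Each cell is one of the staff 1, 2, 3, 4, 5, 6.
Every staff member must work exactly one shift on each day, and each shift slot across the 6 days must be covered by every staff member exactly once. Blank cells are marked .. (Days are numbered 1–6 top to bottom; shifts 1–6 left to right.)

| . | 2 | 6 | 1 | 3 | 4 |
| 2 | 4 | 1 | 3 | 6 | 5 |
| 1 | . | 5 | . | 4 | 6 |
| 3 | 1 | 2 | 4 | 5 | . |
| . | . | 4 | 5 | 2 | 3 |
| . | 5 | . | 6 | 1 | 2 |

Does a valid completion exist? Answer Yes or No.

Day 4, shift 6: day 4 together with shift 6 already contain {1, 2, 3, 4, 5, 6} — every symbol — so nothing can go there. The grid has no valid completion.

No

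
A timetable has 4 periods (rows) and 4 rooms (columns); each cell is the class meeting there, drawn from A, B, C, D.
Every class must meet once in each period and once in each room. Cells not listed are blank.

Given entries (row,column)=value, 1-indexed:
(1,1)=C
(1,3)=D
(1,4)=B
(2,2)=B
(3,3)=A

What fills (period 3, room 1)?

Period 1, room 2: period 1 has {B, C, D} and room 2 has {B}, leaving only A.
Period 2, room 3: period 2 has {B} and room 3 has {A, D}, leaving only C.
Period 4, room 3: period 4 has {} and room 3 has {A, C, D}, leaving only B.
Period 3, room 1 is narrowed to {B, D}.
If it were D, then period 4, room 1 would be left with no valid symbol.
So period 3, room 1 must be B.

B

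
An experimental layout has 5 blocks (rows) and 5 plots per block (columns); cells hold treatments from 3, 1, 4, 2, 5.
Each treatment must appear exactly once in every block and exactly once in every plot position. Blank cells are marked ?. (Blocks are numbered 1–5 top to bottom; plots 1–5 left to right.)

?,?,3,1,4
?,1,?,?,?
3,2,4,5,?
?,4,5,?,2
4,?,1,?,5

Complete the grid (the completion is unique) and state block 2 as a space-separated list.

5 1 2 4 3

Block 2, plot 3: block 2 has {1} and plot 3 has {3, 1, 4, 5}, leaving only 2.
Block 2, plot 1: block 2 has {1, 2} and plot 1 has {3, 4}, leaving only 5.
Block 2, plot 5: block 2 has {1, 2, 5} and plot 5 has {4, 2, 5}, leaving only 3.
Block 2, plot 4: block 2 has {3, 1, 2, 5} and plot 4 has {1, 5}, leaving only 4.
So block 2 reads: 5 1 2 4 3.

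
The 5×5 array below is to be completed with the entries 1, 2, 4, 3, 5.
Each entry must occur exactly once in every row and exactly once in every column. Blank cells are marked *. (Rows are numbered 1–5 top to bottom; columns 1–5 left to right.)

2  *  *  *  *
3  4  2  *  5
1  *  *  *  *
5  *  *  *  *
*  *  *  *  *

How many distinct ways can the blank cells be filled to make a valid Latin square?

Row 1, column 2: eliminating its row and column leaves {1, 3, 5}.
Row 1, column 3: eliminating its row and column leaves {1, 4, 3, 5}.
Row 1, column 4: eliminating its row and column leaves {1, 4, 3, 5}.
Row 1, column 5: eliminating its row and column leaves {1, 4, 3}.
Row 2, column 4: eliminating its row and column leaves {1}.
Row 3, column 2: eliminating its row and column leaves {2, 3, 5}.
Row 3, column 3: eliminating its row and column leaves {4, 3, 5}.
Row 3, column 4: eliminating its row and column leaves {2, 4, 3, 5}.
Row 3, column 5: eliminating its row and column leaves {2, 4, 3}.
Row 4, column 2: eliminating its row and column leaves {1, 2, 3}.
Row 4, column 3: eliminating its row and column leaves {1, 4, 3}.
Row 4, column 4: eliminating its row and column leaves {1, 2, 4, 3}.
Row 4, column 5: eliminating its row and column leaves {1, 2, 4, 3}.
Row 5, column 1: eliminating its row and column leaves {4}.
Row 5, column 2: eliminating its row and column leaves {1, 2, 3, 5}.
Row 5, column 3: eliminating its row and column leaves {1, 4, 3, 5}.
Row 5, column 4: eliminating its row and column leaves {1, 2, 4, 3, 5}.
Row 5, column 5: eliminating its row and column leaves {1, 2, 4, 3}.
Enumerating the assignments across these blanks that avoid any row or column repeat gives 56 completions.

56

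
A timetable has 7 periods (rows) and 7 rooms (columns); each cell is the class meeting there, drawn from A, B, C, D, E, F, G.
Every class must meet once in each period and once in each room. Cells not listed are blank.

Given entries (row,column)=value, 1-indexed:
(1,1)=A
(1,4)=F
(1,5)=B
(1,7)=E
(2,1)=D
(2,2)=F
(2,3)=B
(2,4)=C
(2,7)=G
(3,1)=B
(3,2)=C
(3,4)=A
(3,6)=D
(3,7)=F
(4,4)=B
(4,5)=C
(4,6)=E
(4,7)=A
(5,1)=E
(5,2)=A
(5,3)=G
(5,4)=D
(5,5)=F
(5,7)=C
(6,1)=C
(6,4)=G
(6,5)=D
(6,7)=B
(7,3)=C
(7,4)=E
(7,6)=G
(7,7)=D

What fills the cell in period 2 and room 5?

E

Period 1, room 3: period 1 has {A, B, E, F} and room 3 has {B, C, G}, leaving only D.
Period 1, room 2: period 1 has {A, B, D, E, F} and room 2 has {A, C, F}, leaving only G.
Period 1, room 6: period 1 has {A, B, D, E, F, G} and room 6 has {D, E, G}, leaving only C.
Period 2, room 6: period 2 has {B, C, D, F, G} and room 6 has {C, D, E, G}, leaving only A.
Period 2 already has {A, B, C, D, F, G} and room 5 already has {B, C, D, F}, so period 2, room 5 must be E.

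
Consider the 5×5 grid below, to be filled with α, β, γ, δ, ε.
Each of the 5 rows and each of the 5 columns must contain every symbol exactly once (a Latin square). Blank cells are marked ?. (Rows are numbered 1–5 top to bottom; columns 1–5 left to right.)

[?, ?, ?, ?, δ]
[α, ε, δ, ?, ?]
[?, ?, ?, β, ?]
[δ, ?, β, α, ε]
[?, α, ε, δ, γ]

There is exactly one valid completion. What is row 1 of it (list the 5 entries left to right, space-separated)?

Row 2, column 4: row 2 has {α, δ, ε} and column 4 has {α, β, δ}, leaving only γ.
Row 1, column 4: row 1 has {δ} and column 4 has {α, β, γ, δ}, leaving only ε.
Row 2, column 5: row 2 has {α, γ, δ, ε} and column 5 has {γ, δ, ε}, leaving only β.
Row 3, column 5: row 3 has {β} and column 5 has {β, γ, δ, ε}, leaving only α.
Row 3, column 3: row 3 has {α, β} and column 3 has {β, δ, ε}, leaving only γ.
Row 1, column 3: row 1 has {δ, ε} and column 3 has {β, γ, δ, ε}, leaving only α.
Row 3, column 1: row 3 has {α, β, γ} and column 1 has {α, δ}, leaving only ε.
Row 3, column 2: row 3 has {α, β, γ, ε} and column 2 has {α, ε}, leaving only δ.
Row 4, column 2: row 4 has {α, β, δ, ε} and column 2 has {α, δ, ε}, leaving only γ.
Row 1, column 2: row 1 has {α, δ, ε} and column 2 has {α, γ, δ, ε}, leaving only β.
Row 1, column 1: row 1 has {α, β, δ, ε} and column 1 has {α, δ, ε}, leaving only γ.
So row 1 reads: γ β α ε δ.

γ β α ε δ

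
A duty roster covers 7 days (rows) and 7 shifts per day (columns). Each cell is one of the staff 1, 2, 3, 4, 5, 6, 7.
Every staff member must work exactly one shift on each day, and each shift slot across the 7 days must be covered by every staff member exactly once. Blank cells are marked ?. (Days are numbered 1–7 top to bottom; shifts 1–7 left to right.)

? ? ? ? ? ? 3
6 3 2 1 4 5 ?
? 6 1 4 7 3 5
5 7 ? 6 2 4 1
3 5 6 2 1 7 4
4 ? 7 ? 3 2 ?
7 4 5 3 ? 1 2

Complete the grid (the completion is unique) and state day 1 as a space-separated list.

1 2 4 7 5 6 3

Day 1, shift 3: day 1 has {3} and shift 3 has {1, 2, 5, 6, 7}, leaving only 4.
Day 1, shift 6: day 1 has {3, 4} and shift 6 has {1, 2, 3, 4, 5, 7}, leaving only 6.
Day 1, shift 5: day 1 has {3, 4, 6} and shift 5 has {1, 2, 3, 4, 7}, leaving only 5.
Day 1, shift 4: day 1 has {3, 4, 5, 6} and shift 4 has {1, 2, 3, 4, 6}, leaving only 7.
Day 2, shift 7: day 2 has {1, 2, 3, 4, 5, 6} and shift 7 has {1, 2, 3, 4, 5}, leaving only 7.
Day 3, shift 1: day 3 has {1, 3, 4, 5, 6, 7} and shift 1 has {3, 4, 5, 6, 7}, leaving only 2.
Day 1, shift 1: day 1 has {3, 4, 5, 6, 7} and shift 1 has {2, 3, 4, 5, 6, 7}, leaving only 1.
Day 1, shift 2: day 1 has {1, 3, 4, 5, 6, 7} and shift 2 has {3, 4, 5, 6, 7}, leaving only 2.
So day 1 reads: 1 2 4 7 5 6 3.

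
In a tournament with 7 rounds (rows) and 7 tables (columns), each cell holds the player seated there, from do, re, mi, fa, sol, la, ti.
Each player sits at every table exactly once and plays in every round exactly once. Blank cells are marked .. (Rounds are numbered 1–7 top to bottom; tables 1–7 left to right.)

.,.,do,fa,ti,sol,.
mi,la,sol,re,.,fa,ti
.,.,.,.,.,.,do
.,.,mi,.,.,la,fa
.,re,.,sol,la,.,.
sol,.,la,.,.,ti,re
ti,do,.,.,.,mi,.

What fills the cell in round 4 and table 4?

ti

Round 1, table 2: round 1 has {do, fa, sol, ti} and table 2 has {do, re, la}, leaving only mi.
Round 1, table 7: round 1 has {do, mi, fa, sol, ti} and table 7 has {do, re, fa, ti}, leaving only la.
Round 1, table 1: round 1 has {do, mi, fa, sol, la, ti} and table 1 has {mi, sol, ti}, leaving only re.
Round 2, table 5: round 2 has {re, mi, fa, sol, la, ti} and table 5 has {la, ti}, leaving only do.
Round 3, table 6: round 3 has {do} and table 6 has {mi, fa, sol, la, ti}, leaving only re.
Round 4, table 1: round 4 has {mi, fa, la} and table 1 has {re, mi, sol, ti}, leaving only do.
Round 4 already has {do, mi, fa, la} and table 4 already has {re, fa, sol}, so round 4, table 4 must be ti.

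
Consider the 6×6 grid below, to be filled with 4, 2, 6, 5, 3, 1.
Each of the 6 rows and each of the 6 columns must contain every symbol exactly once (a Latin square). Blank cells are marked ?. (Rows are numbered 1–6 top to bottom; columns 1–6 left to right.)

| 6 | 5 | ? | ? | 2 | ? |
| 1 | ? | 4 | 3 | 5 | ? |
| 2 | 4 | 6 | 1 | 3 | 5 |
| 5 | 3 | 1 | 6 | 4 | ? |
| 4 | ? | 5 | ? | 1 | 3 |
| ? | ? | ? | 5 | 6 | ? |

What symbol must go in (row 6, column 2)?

1

Row 1, column 3: row 1 has {2, 6, 5} and column 3 has {4, 6, 5, 1}, leaving only 3.
Row 1, column 4: row 1 has {2, 6, 5, 3} and column 4 has {6, 5, 3, 1}, leaving only 4.
Row 1, column 6: row 1 has {4, 2, 6, 5, 3} and column 6 has {5, 3}, leaving only 1.
Row 4, column 6: row 4 has {4, 6, 5, 3, 1} and column 6 has {5, 3, 1}, leaving only 2.
Row 2, column 6: row 2 has {4, 5, 3, 1} and column 6 has {2, 5, 3, 1}, leaving only 6.
Row 2, column 2: row 2 has {4, 6, 5, 3, 1} and column 2 has {4, 5, 3}, leaving only 2.
Row 6 already has {6, 5} and column 2 already has {4, 2, 5, 3}, so row 6, column 2 must be 1.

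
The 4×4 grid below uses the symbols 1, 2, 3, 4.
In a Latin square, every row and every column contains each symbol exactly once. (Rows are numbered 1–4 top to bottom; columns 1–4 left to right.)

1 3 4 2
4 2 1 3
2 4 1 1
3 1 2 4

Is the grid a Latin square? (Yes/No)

Column 3 contains 1 twice (at rows 2 and 3), so it is not a permutation.

No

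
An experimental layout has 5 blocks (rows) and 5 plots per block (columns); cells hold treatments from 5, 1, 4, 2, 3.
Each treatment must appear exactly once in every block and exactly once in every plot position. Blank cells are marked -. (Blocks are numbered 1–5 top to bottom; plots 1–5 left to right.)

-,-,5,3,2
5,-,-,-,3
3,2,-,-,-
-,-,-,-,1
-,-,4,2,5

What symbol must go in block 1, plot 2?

Block 3, plot 3: block 3 has {2, 3} and plot 3 has {5, 4}, leaving only 1.
Block 2, plot 3: block 2 has {5, 3} and plot 3 has {5, 1, 4}, leaving only 2.
Block 3, plot 5: block 3 has {1, 2, 3} and plot 5 has {5, 1, 2, 3}, leaving only 4.
Block 3, plot 4: block 3 has {1, 4, 2, 3} and plot 4 has {2, 3}, leaving only 5.
Block 4, plot 3: block 4 has {1} and plot 3 has {5, 1, 4, 2}, leaving only 3.
Block 4, plot 4: block 4 has {1, 3} and plot 4 has {5, 2, 3}, leaving only 4.
Block 2, plot 4: block 2 has {5, 2, 3} and plot 4 has {5, 4, 2, 3}, leaving only 1.
Block 2, plot 2: block 2 has {5, 1, 2, 3} and plot 2 has {2}, leaving only 4.
Block 1 already has {5, 2, 3} and plot 2 already has {4, 2}, so block 1, plot 2 must be 1.

1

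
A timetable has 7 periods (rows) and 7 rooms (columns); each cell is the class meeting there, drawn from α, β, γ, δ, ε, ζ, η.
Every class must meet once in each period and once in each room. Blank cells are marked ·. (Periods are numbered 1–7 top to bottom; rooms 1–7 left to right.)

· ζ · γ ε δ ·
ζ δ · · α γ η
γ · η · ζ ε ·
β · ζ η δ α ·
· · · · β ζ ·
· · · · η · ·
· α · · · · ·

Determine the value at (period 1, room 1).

Period 3, room 2: period 3 has {γ, ε, ζ, η} and room 2 has {α, δ, ζ}, leaving only β.
Period 6, room 6: period 6 has {η} and room 6 has {α, γ, δ, ε, ζ}, leaving only β.
Period 7, room 5: period 7 has {α} and room 5 has {α, β, δ, ε, ζ, η}, leaving only γ.
Period 7, room 6: period 7 has {α, γ} and room 6 has {α, β, γ, δ, ε, ζ}, leaving only η.
Period 1, room 1 is narrowed to {α, η}.
If it were α, then period 1, room 7 would be left with no valid symbol.
So period 1, room 1 must be η.

η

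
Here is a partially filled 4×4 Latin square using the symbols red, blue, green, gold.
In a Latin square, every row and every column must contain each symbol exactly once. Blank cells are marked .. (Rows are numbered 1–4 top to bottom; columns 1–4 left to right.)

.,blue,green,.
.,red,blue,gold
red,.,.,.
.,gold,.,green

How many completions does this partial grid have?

1

Row 1, column 1: eliminating its row and column leaves {gold}.
Row 1, column 4: eliminating its row and column leaves {red}.
Row 2, column 1: eliminating its row and column leaves {green}.
Row 3, column 2: eliminating its row and column leaves {green}.
Row 3, column 3: eliminating its row and column leaves {gold}.
Row 3, column 4: eliminating its row and column leaves {blue}.
Row 4, column 1: eliminating its row and column leaves {blue}.
Row 4, column 3: eliminating its row and column leaves {red}.
Only one assignment across all blanks avoids any row or column repeat, giving 1 completion.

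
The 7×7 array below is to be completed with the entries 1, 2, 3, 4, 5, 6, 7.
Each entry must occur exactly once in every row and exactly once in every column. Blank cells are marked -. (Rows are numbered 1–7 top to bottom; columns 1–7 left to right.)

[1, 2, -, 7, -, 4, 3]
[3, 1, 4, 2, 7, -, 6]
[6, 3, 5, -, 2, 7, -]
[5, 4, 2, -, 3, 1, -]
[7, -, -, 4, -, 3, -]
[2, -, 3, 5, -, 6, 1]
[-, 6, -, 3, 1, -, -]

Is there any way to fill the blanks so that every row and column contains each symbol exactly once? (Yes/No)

Yes

No row or column among the givens repeats a symbol, and propagating forced cells runs into no contradiction.
One valid completion exists (for instance, 1 2 6 7 5 4 3 / 3 1 4 2 7 5 6 / 6 3 5 1 2 7 4 / 5 4 2 6 3 1 7 / 7 5 1 4 6 3 2 / 2 7 3 5 4 6 1 / 4 6 7 3 1 2 5).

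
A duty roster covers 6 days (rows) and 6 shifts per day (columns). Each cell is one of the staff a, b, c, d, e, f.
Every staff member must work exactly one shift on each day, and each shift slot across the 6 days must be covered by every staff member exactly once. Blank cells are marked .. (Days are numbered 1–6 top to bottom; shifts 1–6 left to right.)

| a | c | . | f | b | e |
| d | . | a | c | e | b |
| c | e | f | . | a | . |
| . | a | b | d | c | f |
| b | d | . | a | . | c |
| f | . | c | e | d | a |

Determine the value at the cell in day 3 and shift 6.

Day 3 already has {a, c, e, f} and shift 6 already has {a, b, c, e, f}, so day 3, shift 6 must be d.

d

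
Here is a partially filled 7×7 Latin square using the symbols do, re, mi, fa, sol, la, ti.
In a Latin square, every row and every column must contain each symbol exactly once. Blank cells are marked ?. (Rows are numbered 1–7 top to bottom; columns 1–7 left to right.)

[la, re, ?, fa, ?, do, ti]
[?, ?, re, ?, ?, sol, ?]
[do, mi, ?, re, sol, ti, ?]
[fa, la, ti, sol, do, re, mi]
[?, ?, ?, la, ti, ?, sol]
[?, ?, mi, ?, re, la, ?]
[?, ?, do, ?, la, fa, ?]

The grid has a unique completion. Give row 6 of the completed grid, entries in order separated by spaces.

Row 1, column 3: row 1 has {do, re, fa, la, ti} and column 3 has {do, re, mi, ti}, leaving only sol.
Row 1, column 5: row 1 has {do, re, fa, sol, la, ti} and column 5 has {do, re, sol, la, ti}, leaving only mi.
Row 2, column 5: row 2 has {re, sol} and column 5 has {do, re, mi, sol, la, ti}, leaving only fa.
Row 5, column 3: row 5 has {sol, la, ti} and column 3 has {do, re, mi, sol, ti}, leaving only fa.
Row 3, column 3: row 3 has {do, re, mi, sol, ti} and column 3 has {do, re, mi, fa, sol, ti}, leaving only la.
Row 3, column 7: row 3 has {do, re, mi, sol, la, ti} and column 7 has {mi, sol, ti}, leaving only fa.
Row 6, column 7: row 6 has {re, mi, la} and column 7 has {mi, fa, sol, ti}, leaving only do.
Row 6, column 4: row 6 has {do, re, mi, la} and column 4 has {re, fa, sol, la}, leaving only ti.
Row 6, column 1: row 6 has {do, re, mi, la, ti} and column 1 has {do, fa, la}, leaving only sol.
Row 6, column 2: row 6 has {do, re, mi, sol, la, ti} and column 2 has {re, mi, la}, leaving only fa.
So row 6 reads: sol fa mi ti re la do.

sol fa mi ti re la do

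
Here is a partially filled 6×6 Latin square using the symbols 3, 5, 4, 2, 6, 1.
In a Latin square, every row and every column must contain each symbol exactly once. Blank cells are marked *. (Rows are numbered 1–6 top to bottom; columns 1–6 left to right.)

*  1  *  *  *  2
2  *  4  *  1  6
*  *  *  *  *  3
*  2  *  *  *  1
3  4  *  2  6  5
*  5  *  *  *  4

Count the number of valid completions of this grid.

Row 1, column 1: eliminating its row and column leaves {5, 4, 6}.
Row 1, column 3: eliminating its row and column leaves {3, 5, 6}.
Row 1, column 4: eliminating its row and column leaves {3, 5, 4, 6}.
Row 1, column 5: eliminating its row and column leaves {3, 5, 4}.
Row 2, column 2: eliminating its row and column leaves {3}.
Row 2, column 4: eliminating its row and column leaves {3, 5}.
Row 3, column 1: eliminating its row and column leaves {5, 4, 6, 1}.
Row 3, column 2: eliminating its row and column leaves {6}.
Row 3, column 3: eliminating its row and column leaves {5, 2, 6, 1}.
Row 3, column 4: eliminating its row and column leaves {5, 4, 6, 1}.
Row 3, column 5: eliminating its row and column leaves {5, 4, 2}.
Row 4, column 1: eliminating its row and column leaves {5, 4, 6}.
Row 4, column 3: eliminating its row and column leaves {3, 5, 6}.
Row 4, column 4: eliminating its row and column leaves {3, 5, 4, 6}.
Row 4, column 5: eliminating its row and column leaves {3, 5, 4}.
Row 5, column 3: eliminating its row and column leaves {1}.
Row 6, column 1: eliminating its row and column leaves {6, 1}.
Row 6, column 3: eliminating its row and column leaves {3, 2, 6, 1}.
Row 6, column 4: eliminating its row and column leaves {3, 6, 1}.
Row 6, column 5: eliminating its row and column leaves {3, 2}.
Enumerating the assignments across these blanks that avoid any row or column repeat gives 20 completions.

20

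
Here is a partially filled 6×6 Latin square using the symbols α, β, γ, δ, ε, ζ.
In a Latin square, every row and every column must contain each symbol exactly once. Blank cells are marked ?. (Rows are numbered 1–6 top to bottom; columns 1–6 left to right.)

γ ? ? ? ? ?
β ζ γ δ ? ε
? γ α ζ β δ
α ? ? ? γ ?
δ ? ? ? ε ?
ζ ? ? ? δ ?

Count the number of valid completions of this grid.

14

Row 1, column 2: eliminating its row and column leaves {α, β, δ, ε}.
Row 1, column 3: eliminating its row and column leaves {β, δ, ε, ζ}.
Row 1, column 4: eliminating its row and column leaves {α, β, ε}.
Row 1, column 5: eliminating its row and column leaves {α, ζ}.
Row 1, column 6: eliminating its row and column leaves {α, β, ζ}.
Row 2, column 5: eliminating its row and column leaves {α}.
Row 3, column 1: eliminating its row and column leaves {ε}.
Row 4, column 2: eliminating its row and column leaves {β, δ, ε}.
Row 4, column 3: eliminating its row and column leaves {β, δ, ε, ζ}.
Row 4, column 4: eliminating its row and column leaves {β, ε}.
Row 4, column 6: eliminating its row and column leaves {β, ζ}.
Row 5, column 2: eliminating its row and column leaves {α, β}.
Row 5, column 3: eliminating its row and column leaves {β, ζ}.
Row 5, column 4: eliminating its row and column leaves {α, β, γ}.
Row 5, column 6: eliminating its row and column leaves {α, β, γ, ζ}.
Row 6, column 2: eliminating its row and column leaves {α, β, ε}.
Row 6, column 3: eliminating its row and column leaves {β, ε}.
Row 6, column 4: eliminating its row and column leaves {α, β, γ, ε}.
Row 6, column 6: eliminating its row and column leaves {α, β, γ}.
Enumerating the assignments across these blanks that avoid any row or column repeat gives 14 completions.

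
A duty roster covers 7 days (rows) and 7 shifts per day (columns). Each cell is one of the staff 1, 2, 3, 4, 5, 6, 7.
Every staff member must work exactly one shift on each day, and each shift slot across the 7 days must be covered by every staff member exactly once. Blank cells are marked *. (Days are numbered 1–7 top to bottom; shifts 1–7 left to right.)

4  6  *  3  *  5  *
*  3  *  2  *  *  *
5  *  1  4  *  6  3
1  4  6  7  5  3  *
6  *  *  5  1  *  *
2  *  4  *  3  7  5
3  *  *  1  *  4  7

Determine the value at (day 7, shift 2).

5

Day 2, shift 1: day 2 has {2, 3} and shift 1 has {1, 2, 3, 4, 5, 6}, leaving only 7.
Day 2, shift 3: day 2 has {2, 3, 7} and shift 3 has {1, 4, 6}, leaving only 5.
Day 2, shift 6: day 2 has {2, 3, 5, 7} and shift 6 has {3, 4, 5, 6, 7}, leaving only 1.
Day 4, shift 7: day 4 has {1, 3, 4, 5, 6, 7} and shift 7 has {3, 5, 7}, leaving only 2.
Day 1, shift 7: day 1 has {3, 4, 5, 6} and shift 7 has {2, 3, 5, 7}, leaving only 1.
Day 5, shift 6: day 5 has {1, 5, 6} and shift 6 has {1, 3, 4, 5, 6, 7}, leaving only 2.
Day 5, shift 2: day 5 has {1, 2, 5, 6} and shift 2 has {3, 4, 6}, leaving only 7.
Day 3, shift 2: day 3 has {1, 3, 4, 5, 6} and shift 2 has {3, 4, 6, 7}, leaving only 2.
Day 7 already has {1, 3, 4, 7} and shift 2 already has {2, 3, 4, 6, 7}, so day 7, shift 2 must be 5.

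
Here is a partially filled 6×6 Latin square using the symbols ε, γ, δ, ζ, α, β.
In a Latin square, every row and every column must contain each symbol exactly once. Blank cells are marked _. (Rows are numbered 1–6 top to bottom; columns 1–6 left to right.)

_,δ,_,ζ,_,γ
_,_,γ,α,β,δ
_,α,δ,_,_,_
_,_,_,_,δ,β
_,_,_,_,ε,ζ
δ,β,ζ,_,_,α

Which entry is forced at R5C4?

δ

Row 1, column 5: row 1 has {γ, δ, ζ} and column 5 has {ε, δ, β}, leaving only α.
Row 3, column 6: row 3 has {δ, α} and column 6 has {γ, δ, ζ, α, β}, leaving only ε.
Row 5, column 2: row 5 has {ε, ζ} and column 2 has {δ, α, β}, leaving only γ.
Row 6, column 5: row 6 has {δ, ζ, α, β} and column 5 has {ε, δ, α, β}, leaving only γ.
Row 3, column 5: row 3 has {ε, δ, α} and column 5 has {ε, γ, δ, α, β}, leaving only ζ.
Row 6, column 4: row 6 has {γ, δ, ζ, α, β} and column 4 has {ζ, α}, leaving only ε.
Row 4, column 4: row 4 has {δ, β} and column 4 has {ε, ζ, α}, leaving only γ.
Row 3, column 4: row 3 has {ε, δ, ζ, α} and column 4 has {ε, γ, ζ, α}, leaving only β.
Row 5 already has {ε, γ, ζ} and column 4 already has {ε, γ, ζ, α, β}, so row 5, column 4 must be δ.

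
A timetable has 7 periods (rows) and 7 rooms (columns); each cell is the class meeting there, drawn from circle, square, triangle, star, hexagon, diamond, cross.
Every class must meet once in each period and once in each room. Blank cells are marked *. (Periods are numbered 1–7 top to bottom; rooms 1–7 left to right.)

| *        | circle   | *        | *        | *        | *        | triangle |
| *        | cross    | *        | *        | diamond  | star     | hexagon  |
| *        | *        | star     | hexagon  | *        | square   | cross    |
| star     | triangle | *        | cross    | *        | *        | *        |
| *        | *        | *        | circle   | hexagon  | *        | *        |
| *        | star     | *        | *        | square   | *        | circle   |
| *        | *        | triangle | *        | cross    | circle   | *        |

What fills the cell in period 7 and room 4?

star

Period 1, room 5: period 1 has {circle, triangle} and room 5 has {square, hexagon, diamond, cross}, leaving only star.
Period 3, room 2: period 3 has {square, star, hexagon, cross} and room 2 has {circle, triangle, star, cross}, leaving only diamond.
Period 4, room 5: period 4 has {triangle, star, cross} and room 5 has {square, star, hexagon, diamond, cross}, leaving only circle.
Period 3, room 5: period 3 has {square, star, hexagon, diamond, cross} and room 5 has {circle, square, star, hexagon, diamond, cross}, leaving only triangle.
Period 3, room 1: period 3 has {square, triangle, star, hexagon, diamond, cross} and room 1 has {star}, leaving only circle.
Period 5, room 2: period 5 has {circle, hexagon} and room 2 has {circle, triangle, star, diamond, cross}, leaving only square.
Period 7, room 2: period 7 has {circle, triangle, cross} and room 2 has {circle, square, triangle, star, diamond, cross}, leaving only hexagon.
Period 7, room 4 is narrowed to {square, star, diamond}.
If it were square, then period 6, room 4 would be left with no valid symbol.
If it were diamond, then period 6, room 4 would be left with no valid symbol.
So period 7, room 4 must be star.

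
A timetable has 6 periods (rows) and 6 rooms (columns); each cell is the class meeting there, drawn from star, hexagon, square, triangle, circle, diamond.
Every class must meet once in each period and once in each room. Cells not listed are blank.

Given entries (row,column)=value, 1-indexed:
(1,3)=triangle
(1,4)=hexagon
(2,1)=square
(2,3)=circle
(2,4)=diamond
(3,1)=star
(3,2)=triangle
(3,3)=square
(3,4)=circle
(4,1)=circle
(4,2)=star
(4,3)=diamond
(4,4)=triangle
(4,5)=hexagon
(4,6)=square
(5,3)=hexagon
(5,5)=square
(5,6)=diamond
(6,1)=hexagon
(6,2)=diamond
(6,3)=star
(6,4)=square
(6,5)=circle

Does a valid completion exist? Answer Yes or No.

No period or room among the givens repeats a symbol, and propagating forced cells runs into no contradiction.
One valid completion exists (for instance, diamond square triangle hexagon star circle / square hexagon circle diamond triangle star / star triangle square circle diamond hexagon / circle star diamond triangle hexagon square / triangle circle hexagon star square diamond / hexagon diamond star square circle triangle).

Yes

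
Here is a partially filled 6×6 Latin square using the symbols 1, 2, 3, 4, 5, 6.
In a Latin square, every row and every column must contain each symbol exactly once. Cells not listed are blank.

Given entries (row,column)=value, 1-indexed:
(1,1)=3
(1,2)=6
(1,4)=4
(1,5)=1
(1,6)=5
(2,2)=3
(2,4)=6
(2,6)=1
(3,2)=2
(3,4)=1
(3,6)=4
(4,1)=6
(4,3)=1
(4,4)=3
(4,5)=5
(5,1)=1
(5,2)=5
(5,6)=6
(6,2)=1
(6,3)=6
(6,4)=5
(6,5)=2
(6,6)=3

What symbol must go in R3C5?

6

Row 1, column 3: row 1 has {1, 3, 4, 5, 6} and column 3 has {1, 6}, leaving only 2.
Row 2, column 5: row 2 has {1, 3, 6} and column 5 has {1, 2, 5}, leaving only 4.
Row 2, column 3: row 2 has {1, 3, 4, 6} and column 3 has {1, 2, 6}, leaving only 5.
Row 2, column 1: row 2 has {1, 3, 4, 5, 6} and column 1 has {1, 3, 6}, leaving only 2.
Row 3, column 1: row 3 has {1, 2, 4} and column 1 has {1, 2, 3, 6}, leaving only 5.
Row 3, column 3: row 3 has {1, 2, 4, 5} and column 3 has {1, 2, 5, 6}, leaving only 3.
Row 3 already has {1, 2, 3, 4, 5} and column 5 already has {1, 2, 4, 5}, so row 3, column 5 must be 6.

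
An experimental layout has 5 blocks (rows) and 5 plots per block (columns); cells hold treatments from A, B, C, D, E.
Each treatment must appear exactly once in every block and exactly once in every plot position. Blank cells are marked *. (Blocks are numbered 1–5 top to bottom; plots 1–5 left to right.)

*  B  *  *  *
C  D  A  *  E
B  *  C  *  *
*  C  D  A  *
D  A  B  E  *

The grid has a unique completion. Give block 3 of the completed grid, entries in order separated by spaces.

Block 3, plot 2: block 3 has {B, C} and plot 2 has {A, B, C, D}, leaving only E.
Block 3, plot 4: block 3 has {B, C, E} and plot 4 has {A, E}, leaving only D.
Block 3, plot 5: block 3 has {B, C, D, E} and plot 5 has {E}, leaving only A.
So block 3 reads: B E C D A.

B E C D A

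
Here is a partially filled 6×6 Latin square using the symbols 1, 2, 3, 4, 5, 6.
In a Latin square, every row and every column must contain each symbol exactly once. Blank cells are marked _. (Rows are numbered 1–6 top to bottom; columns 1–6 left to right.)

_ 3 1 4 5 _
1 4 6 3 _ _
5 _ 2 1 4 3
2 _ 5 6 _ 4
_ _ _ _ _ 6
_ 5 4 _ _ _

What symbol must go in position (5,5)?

Row 1, column 1: row 1 has {1, 3, 4, 5} and column 1 has {1, 2, 5}, leaving only 6.
Row 1, column 6: row 1 has {1, 3, 4, 5, 6} and column 6 has {3, 4, 6}, leaving only 2.
Row 2, column 5: row 2 has {1, 3, 4, 6} and column 5 has {4, 5}, leaving only 2.
Row 2, column 6: row 2 has {1, 2, 3, 4, 6} and column 6 has {2, 3, 4, 6}, leaving only 5.
Row 3, column 2: row 3 has {1, 2, 3, 4, 5} and column 2 has {3, 4, 5}, leaving only 6.
Row 4, column 2: row 4 has {2, 4, 5, 6} and column 2 has {3, 4, 5, 6}, leaving only 1.
Row 4, column 5: row 4 has {1, 2, 4, 5, 6} and column 5 has {2, 4, 5}, leaving only 3.
Row 5 already has {6} and column 5 already has {2, 3, 4, 5}, so row 5, column 5 must be 1.

1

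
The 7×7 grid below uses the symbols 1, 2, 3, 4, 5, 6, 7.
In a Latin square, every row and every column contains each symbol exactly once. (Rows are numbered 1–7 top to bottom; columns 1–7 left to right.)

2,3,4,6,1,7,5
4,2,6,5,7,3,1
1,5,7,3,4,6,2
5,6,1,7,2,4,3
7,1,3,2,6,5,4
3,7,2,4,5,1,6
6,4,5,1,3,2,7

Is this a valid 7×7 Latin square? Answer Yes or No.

Yes

Each row is a permutation of the 7 symbols, and so is each column.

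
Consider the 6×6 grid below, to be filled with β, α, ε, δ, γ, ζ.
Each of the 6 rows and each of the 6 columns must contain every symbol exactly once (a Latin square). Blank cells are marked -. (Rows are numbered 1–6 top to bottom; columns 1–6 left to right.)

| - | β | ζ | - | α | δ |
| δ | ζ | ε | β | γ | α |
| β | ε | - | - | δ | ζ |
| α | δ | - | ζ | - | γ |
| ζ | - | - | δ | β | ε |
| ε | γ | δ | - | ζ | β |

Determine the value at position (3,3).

Row 1, column 1: row 1 has {β, α, δ, ζ} and column 1 has {β, α, ε, δ, ζ}, leaving only γ.
Row 1, column 4: row 1 has {β, α, δ, γ, ζ} and column 4 has {β, δ, ζ}, leaving only ε.
Row 4, column 3: row 4 has {α, δ, γ, ζ} and column 3 has {ε, δ, ζ}, leaving only β.
Row 4, column 5: row 4 has {β, α, δ, γ, ζ} and column 5 has {β, α, δ, γ, ζ}, leaving only ε.
Row 5, column 2: row 5 has {β, ε, δ, ζ} and column 2 has {β, ε, δ, γ, ζ}, leaving only α.
Row 5, column 3: row 5 has {β, α, ε, δ, ζ} and column 3 has {β, ε, δ, ζ}, leaving only γ.
Row 3 already has {β, ε, δ, ζ} and column 3 already has {β, ε, δ, γ, ζ}, so row 3, column 3 must be α.

α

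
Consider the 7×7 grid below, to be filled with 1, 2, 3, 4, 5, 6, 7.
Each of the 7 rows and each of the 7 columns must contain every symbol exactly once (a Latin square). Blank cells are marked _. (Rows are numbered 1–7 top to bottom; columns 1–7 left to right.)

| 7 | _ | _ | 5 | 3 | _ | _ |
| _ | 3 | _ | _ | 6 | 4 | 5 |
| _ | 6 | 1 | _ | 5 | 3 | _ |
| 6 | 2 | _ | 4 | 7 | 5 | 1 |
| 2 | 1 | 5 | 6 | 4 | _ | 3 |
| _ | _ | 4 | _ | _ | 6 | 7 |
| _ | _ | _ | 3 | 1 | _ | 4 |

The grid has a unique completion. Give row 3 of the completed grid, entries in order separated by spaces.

Row 3, column 1: row 3 has {1, 3, 5, 6} and column 1 has {2, 6, 7}, leaving only 4.
Row 3, column 7: row 3 has {1, 3, 4, 5, 6} and column 7 has {1, 3, 4, 5, 7}, leaving only 2.
Row 3, column 4: row 3 has {1, 2, 3, 4, 5, 6} and column 4 has {3, 4, 5, 6}, leaving only 7.
So row 3 reads: 4 6 1 7 5 3 2.

4 6 1 7 5 3 2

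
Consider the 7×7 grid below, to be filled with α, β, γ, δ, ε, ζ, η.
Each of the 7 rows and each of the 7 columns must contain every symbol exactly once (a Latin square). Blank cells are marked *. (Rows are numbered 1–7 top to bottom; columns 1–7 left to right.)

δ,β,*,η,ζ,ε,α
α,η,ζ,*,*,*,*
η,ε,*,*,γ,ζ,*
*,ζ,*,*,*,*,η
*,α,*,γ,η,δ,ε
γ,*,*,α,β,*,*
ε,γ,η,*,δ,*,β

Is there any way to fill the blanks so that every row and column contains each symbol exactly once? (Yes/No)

No row or column among the givens repeats a symbol, and propagating forced cells runs into no contradiction.
One valid completion exists (for instance, δ β γ η ζ ε α / α η ζ δ ε β γ / η ε α β γ ζ δ / β ζ δ ε α γ η / ζ α β γ η δ ε / γ δ ε α β η ζ / ε γ η ζ δ α β).

Yes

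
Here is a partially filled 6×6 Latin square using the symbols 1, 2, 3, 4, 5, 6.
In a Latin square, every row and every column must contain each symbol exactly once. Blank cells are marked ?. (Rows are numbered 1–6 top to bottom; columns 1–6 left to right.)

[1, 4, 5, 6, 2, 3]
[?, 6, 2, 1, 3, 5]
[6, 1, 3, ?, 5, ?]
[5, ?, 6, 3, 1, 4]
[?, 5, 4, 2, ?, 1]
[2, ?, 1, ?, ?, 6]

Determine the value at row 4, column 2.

2

Row 4 already has {1, 3, 4, 5, 6} and column 2 already has {1, 4, 5, 6}, so row 4, column 2 must be 2.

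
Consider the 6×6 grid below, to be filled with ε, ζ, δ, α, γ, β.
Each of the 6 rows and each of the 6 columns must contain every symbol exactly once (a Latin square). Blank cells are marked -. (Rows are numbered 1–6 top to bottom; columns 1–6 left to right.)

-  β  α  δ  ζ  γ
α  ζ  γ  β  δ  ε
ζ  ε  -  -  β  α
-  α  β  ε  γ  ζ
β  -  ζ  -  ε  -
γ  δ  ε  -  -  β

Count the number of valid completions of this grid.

1

Row 1, column 1: eliminating its row and column leaves {ε}.
Row 3, column 3: eliminating its row and column leaves {δ}.
Row 3, column 4: eliminating its row and column leaves {γ}.
Row 4, column 1: eliminating its row and column leaves {δ}.
Row 5, column 2: eliminating its row and column leaves {γ}.
Row 5, column 4: eliminating its row and column leaves {α, γ}.
Row 5, column 6: eliminating its row and column leaves {δ}.
Row 6, column 4: eliminating its row and column leaves {ζ, α}.
Row 6, column 5: eliminating its row and column leaves {α}.
Only one assignment across all blanks avoids any row or column repeat, giving 1 completion.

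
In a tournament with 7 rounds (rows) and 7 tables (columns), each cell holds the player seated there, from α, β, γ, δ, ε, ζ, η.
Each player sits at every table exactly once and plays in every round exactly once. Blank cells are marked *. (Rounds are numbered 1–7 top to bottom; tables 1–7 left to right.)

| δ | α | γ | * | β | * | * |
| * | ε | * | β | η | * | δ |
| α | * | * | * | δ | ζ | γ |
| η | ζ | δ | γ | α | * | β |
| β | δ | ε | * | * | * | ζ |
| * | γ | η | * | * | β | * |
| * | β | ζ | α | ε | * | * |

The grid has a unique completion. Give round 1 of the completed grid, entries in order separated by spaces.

δ α γ ζ β η ε

Round 2, table 3: round 2 has {β, δ, ε, η} and table 3 has {γ, δ, ε, ζ, η}, leaving only α.
Round 2, table 6: round 2 has {α, β, δ, ε, η} and table 6 has {β, ζ}, leaving only γ.
Round 2, table 1: round 2 has {α, β, γ, δ, ε, η} and table 1 has {α, β, δ, η}, leaving only ζ.
Round 3, table 2: round 3 has {α, γ, δ, ζ} and table 2 has {α, β, γ, δ, ε, ζ}, leaving only η.
Round 3, table 3: round 3 has {α, γ, δ, ζ, η} and table 3 has {α, γ, δ, ε, ζ, η}, leaving only β.
Round 3, table 4: round 3 has {α, β, γ, δ, ζ, η} and table 4 has {α, β, γ}, leaving only ε.
Round 4, table 6: round 4 has {α, β, γ, δ, ζ, η} and table 6 has {β, γ, ζ}, leaving only ε.
Round 1, table 6: round 1 has {α, β, γ, δ} and table 6 has {β, γ, ε, ζ}, leaving only η.
Round 1, table 4: round 1 has {α, β, γ, δ, η} and table 4 has {α, β, γ, ε}, leaving only ζ.
Round 1, table 7: round 1 has {α, β, γ, δ, ζ, η} and table 7 has {β, γ, δ, ζ}, leaving only ε.
So round 1 reads: δ α γ ζ β η ε.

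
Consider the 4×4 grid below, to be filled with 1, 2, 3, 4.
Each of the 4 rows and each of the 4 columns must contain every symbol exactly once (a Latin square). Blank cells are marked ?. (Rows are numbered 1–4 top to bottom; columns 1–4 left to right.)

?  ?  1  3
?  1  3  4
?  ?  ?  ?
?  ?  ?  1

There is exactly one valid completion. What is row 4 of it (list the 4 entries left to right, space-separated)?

3 4 2 1

Row 2, column 1: row 2 has {1, 3, 4} and column 1 has {}, leaving only 2.
Row 1, column 1: row 1 has {1, 3} and column 1 has {2}, leaving only 4.
Row 4, column 1: row 4 has {1} and column 1 has {2, 4}, leaving only 3.
Row 1, column 2: row 1 has {1, 3, 4} and column 2 has {1}, leaving only 2.
Row 4, column 2: row 4 has {1, 3} and column 2 has {1, 2}, leaving only 4.
Row 4, column 3: row 4 has {1, 3, 4} and column 3 has {1, 3}, leaving only 2.
So row 4 reads: 3 4 2 1.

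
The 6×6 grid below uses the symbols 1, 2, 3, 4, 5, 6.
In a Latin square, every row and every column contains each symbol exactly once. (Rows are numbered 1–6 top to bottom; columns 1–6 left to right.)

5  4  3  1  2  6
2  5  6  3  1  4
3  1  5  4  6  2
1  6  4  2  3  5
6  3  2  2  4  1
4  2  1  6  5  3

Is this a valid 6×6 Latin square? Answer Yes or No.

Column 4 contains 2 twice (at rows 4 and 5), so it is not a permutation.

No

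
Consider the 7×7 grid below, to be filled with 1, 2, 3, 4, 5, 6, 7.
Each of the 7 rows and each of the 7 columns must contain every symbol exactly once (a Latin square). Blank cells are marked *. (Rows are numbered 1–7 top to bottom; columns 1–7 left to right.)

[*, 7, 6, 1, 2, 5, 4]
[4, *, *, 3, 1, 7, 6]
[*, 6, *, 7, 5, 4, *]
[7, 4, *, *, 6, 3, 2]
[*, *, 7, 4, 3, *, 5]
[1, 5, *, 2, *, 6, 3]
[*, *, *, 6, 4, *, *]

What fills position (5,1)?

Row 1, column 1: row 1 has {1, 2, 4, 5, 6, 7} and column 1 has {1, 4, 7}, leaving only 3.
Row 2, column 2: row 2 has {1, 3, 4, 6, 7} and column 2 has {4, 5, 6, 7}, leaving only 2.
Row 2, column 3: row 2 has {1, 2, 3, 4, 6, 7} and column 3 has {6, 7}, leaving only 5.
Row 3, column 1: row 3 has {4, 5, 6, 7} and column 1 has {1, 3, 4, 7}, leaving only 2.
Row 5 already has {3, 4, 5, 7} and column 1 already has {1, 2, 3, 4, 7}, so row 5, column 1 must be 6.

6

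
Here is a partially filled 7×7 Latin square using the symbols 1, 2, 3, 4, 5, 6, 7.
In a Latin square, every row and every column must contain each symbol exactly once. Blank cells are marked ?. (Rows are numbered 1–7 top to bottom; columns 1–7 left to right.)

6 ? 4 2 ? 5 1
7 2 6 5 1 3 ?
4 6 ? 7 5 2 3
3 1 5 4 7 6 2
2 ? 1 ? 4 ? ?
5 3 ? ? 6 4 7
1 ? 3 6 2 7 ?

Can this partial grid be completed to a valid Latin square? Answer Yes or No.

No

Row 3, column 3: row 3 together with column 3 already contain {1, 2, 3, 4, 5, 6, 7} — every symbol — so nothing can go there. The grid has no valid completion.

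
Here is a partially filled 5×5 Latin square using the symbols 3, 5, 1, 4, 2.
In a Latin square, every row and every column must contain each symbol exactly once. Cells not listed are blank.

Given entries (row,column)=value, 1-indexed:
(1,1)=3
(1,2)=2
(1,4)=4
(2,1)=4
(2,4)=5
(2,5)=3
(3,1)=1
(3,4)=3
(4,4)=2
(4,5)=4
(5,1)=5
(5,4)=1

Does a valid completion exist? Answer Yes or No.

Row 4, column 1: row 4 together with column 1 already contain {3, 5, 1, 4, 2} — every symbol — so nothing can go there. The grid has no valid completion.

No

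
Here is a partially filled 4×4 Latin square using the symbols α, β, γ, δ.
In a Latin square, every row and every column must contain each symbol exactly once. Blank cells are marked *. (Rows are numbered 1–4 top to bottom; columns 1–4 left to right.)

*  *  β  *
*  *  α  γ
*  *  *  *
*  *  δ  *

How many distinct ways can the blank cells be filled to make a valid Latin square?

8

Row 1, column 1: eliminating its row and column leaves {α, γ, δ}.
Row 1, column 2: eliminating its row and column leaves {α, γ, δ}.
Row 1, column 4: eliminating its row and column leaves {α, δ}.
Row 2, column 1: eliminating its row and column leaves {β, δ}.
Row 2, column 2: eliminating its row and column leaves {β, δ}.
Row 3, column 1: eliminating its row and column leaves {α, β, γ, δ}.
Row 3, column 2: eliminating its row and column leaves {α, β, γ, δ}.
Row 3, column 3: eliminating its row and column leaves {γ}.
Row 3, column 4: eliminating its row and column leaves {α, β, δ}.
Row 4, column 1: eliminating its row and column leaves {α, β, γ}.
Row 4, column 2: eliminating its row and column leaves {α, β, γ}.
Row 4, column 4: eliminating its row and column leaves {α, β}.
Enumerating the assignments across these blanks that avoid any row or column repeat gives 8 completions.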